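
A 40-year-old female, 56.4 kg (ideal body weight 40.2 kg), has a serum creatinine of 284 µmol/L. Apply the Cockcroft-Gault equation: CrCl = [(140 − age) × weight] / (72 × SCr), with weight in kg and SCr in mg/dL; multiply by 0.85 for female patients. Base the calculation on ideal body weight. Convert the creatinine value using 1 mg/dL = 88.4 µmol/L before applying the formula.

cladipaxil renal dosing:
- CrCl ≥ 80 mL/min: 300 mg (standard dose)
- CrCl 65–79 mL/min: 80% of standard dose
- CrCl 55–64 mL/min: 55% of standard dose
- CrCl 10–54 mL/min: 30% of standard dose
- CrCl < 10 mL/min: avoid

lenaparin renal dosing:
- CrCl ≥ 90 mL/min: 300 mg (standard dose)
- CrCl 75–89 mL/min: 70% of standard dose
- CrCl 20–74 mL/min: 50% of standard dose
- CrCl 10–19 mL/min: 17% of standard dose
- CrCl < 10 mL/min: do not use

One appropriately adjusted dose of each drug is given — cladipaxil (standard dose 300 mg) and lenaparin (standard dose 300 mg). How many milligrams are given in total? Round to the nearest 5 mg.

SCr = 284 / 88.4 = 3.213 mg/dL
CrCl = (140 − 40) × 40.2 / (72 × 3.213) × 0.85 = 4020.0 / 231.34 × 0.85 ≈ 14.8 mL/min
CrCl ≈ 15 mL/min.
cladipaxil: 10–54 mL/min → 30% of 300 mg = 90 mg.
lenaparin: 10–19 mL/min → 17% of 300 mg = 51 mg.
Total = 90 + 51 = 141 mg.

140 mg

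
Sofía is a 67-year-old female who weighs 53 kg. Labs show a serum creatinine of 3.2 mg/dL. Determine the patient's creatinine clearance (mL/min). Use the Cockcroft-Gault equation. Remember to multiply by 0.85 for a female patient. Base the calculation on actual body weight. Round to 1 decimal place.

14.3 mL/min

CrCl = (140 − 67) × 53 / (72 × 3.2) × 0.85 = 3869.0 / 230.40 × 0.85 ≈ 14.3 mL/min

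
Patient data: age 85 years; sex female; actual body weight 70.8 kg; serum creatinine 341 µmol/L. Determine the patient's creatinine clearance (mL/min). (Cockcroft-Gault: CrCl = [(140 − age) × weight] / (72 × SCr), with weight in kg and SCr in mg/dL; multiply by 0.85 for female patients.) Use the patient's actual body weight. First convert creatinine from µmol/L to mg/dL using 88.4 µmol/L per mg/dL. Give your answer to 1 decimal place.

SCr = 341 / 88.4 = 3.857 mg/dL
CrCl = (140 − 85) × 70.8 / (72 × 3.857) × 0.85 = 3894.0 / 277.70 × 0.85 ≈ 11.9 mL/min

11.9 mL/min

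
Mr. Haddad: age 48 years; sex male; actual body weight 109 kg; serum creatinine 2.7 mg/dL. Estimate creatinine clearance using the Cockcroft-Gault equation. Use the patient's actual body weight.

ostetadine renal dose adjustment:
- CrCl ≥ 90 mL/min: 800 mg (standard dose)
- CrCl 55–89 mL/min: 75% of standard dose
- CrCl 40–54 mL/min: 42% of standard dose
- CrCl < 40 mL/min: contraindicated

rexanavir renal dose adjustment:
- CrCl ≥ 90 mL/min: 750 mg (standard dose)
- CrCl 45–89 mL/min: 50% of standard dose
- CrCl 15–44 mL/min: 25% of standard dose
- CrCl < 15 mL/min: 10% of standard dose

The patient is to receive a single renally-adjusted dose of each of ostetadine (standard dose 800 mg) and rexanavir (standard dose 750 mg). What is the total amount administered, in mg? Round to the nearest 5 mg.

710 mg

CrCl = (140 − 48) × 109 / (72 × 2.7) = 10028.0 / 194.40 ≈ 51.6 mL/min
CrCl ≈ 52 mL/min.
ostetadine: 40–54 mL/min → 42% of 800 mg = 336 mg.
rexanavir: 45–89 mL/min → 50% of 750 mg = 375 mg.
Total = 336 + 375 = 711 mg.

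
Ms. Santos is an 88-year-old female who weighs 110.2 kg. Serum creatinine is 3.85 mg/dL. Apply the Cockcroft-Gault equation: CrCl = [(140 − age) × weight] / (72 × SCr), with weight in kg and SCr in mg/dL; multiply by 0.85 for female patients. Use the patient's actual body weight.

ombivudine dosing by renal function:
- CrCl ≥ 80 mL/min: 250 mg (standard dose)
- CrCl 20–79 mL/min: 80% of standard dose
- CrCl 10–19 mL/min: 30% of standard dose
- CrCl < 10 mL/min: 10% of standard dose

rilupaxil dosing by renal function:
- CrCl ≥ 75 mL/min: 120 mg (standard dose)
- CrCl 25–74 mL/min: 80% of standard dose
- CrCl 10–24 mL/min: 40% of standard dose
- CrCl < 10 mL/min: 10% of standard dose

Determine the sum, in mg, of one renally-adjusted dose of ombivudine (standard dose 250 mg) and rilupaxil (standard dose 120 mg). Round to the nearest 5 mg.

125 mg

CrCl = (140 − 88) × 110.2 / (72 × 3.85) × 0.85 = 5730.4 / 277.20 × 0.85 ≈ 17.6 mL/min
CrCl ≈ 18 mL/min.
ombivudine: 10–19 mL/min → 30% of 250 mg = 75 mg.
rilupaxil: 10–24 mL/min → 40% of 120 mg = 48 mg.
Total = 75 + 48 = 123 mg.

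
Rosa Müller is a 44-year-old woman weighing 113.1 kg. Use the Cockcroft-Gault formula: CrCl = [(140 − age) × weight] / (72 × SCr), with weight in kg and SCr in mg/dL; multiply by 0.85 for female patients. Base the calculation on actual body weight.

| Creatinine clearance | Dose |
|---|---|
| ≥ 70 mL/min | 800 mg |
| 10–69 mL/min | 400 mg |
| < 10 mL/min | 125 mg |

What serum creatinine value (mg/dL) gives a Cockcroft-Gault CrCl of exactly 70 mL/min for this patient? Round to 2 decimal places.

1.83 mg/dL

Standard dose requires CrCl ≥ 70 mL/min.
Set (140 − 44) × 113.1 × 0.85 / (72 × SCr) = 70
SCr = (140 − 44) × 113.1 × 0.85 / (72 × 70) = 1.831 mg/dL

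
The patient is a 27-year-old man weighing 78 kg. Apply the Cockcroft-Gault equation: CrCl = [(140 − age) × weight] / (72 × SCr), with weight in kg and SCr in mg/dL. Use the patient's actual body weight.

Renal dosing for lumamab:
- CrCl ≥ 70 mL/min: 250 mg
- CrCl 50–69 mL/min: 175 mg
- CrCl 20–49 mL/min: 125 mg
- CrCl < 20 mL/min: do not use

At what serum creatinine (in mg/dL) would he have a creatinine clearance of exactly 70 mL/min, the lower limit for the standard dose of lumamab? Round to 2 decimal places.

Standard dose requires CrCl ≥ 70 mL/min.
Set (140 − 27) × 78 / (72 × SCr) = 70
SCr = (140 − 27) × 78 / (72 × 70) = 1.749 mg/dL

1.75 mg/dL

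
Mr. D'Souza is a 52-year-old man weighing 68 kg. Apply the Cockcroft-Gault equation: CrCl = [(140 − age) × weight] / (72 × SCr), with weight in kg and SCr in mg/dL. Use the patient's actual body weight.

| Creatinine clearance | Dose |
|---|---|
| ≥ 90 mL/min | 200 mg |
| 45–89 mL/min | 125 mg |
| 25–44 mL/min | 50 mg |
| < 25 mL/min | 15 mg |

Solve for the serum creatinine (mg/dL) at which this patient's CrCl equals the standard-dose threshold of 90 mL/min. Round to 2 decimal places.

Standard dose requires CrCl ≥ 90 mL/min.
Set (140 − 52) × 68 / (72 × SCr) = 90
SCr = (140 − 52) × 68 / (72 × 90) = 0.923 mg/dL

0.92 mg/dL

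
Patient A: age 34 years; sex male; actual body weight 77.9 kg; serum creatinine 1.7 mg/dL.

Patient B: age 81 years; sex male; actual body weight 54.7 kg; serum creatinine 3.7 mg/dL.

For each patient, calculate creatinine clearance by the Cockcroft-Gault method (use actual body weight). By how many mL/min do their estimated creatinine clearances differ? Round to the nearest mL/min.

55 mL/min

Patient A: CrCl = (140 − 34) × 77.9 / (72 × 1.7) = 8257.4 / 122.40 ≈ 67.5 mL/min
Patient B: CrCl = (140 − 81) × 54.7 / (72 × 3.7) = 3227.3 / 266.40 ≈ 12.1 mL/min
|67.5 − 12.1| = 55.4 mL/min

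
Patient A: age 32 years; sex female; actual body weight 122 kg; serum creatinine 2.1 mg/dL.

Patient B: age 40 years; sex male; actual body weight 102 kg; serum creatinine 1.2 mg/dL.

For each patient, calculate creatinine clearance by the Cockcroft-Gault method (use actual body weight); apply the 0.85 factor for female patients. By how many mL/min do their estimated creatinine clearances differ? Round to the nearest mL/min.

Patient A: CrCl = (140 − 32) × 122 / (72 × 2.1) × 0.85 = 13176.0 / 151.20 × 0.85 ≈ 74.1 mL/min
Patient B: CrCl = (140 − 40) × 102 / (72 × 1.2) = 10200.0 / 86.40 ≈ 118.1 mL/min
|74.1 − 118.1| = 44.0 mL/min

44 mL/min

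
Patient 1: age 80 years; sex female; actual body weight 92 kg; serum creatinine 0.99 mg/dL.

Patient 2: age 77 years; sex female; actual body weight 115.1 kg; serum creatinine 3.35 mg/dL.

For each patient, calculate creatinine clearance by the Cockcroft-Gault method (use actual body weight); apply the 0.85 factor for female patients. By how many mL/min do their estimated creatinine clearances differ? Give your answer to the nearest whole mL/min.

40 mL/min

Patient 1: CrCl = (140 − 80) × 92 / (72 × 0.99) × 0.85 = 5520.0 / 71.28 × 0.85 ≈ 65.8 mL/min
Patient 2: CrCl = (140 − 77) × 115.1 / (72 × 3.35) × 0.85 = 7251.3 / 241.20 × 0.85 ≈ 25.6 mL/min
|65.8 − 25.6| = 40.2 mL/min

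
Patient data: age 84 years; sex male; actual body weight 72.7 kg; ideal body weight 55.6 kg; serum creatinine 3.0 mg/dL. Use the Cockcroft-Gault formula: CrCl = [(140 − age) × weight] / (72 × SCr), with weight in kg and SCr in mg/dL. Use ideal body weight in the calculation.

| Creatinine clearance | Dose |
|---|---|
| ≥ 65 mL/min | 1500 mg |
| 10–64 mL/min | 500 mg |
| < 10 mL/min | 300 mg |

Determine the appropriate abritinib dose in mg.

CrCl = (140 − 84) × 55.6 / (72 × 3) = 3113.6 / 216.00 ≈ 14.4 mL/min
CrCl ≈ 14 mL/min → bracket 10–64 mL/min.
Dose for this bracket: 500 mg.

500 mg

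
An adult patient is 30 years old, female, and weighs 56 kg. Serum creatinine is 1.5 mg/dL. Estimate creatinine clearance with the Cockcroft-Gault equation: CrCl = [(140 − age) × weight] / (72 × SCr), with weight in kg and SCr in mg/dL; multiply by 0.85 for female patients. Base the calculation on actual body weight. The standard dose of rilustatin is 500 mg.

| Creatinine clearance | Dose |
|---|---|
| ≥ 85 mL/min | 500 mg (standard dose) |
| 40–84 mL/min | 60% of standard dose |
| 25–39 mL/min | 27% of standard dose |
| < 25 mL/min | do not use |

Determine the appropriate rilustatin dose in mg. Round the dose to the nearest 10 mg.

300 mg

CrCl = (140 − 30) × 56 / (72 × 1.5) × 0.85 = 6160.0 / 108.00 × 0.85 ≈ 48.5 mL/min
CrCl ≈ 48 mL/min → bracket 40–84 mL/min.
60% of 500 mg = 300 mg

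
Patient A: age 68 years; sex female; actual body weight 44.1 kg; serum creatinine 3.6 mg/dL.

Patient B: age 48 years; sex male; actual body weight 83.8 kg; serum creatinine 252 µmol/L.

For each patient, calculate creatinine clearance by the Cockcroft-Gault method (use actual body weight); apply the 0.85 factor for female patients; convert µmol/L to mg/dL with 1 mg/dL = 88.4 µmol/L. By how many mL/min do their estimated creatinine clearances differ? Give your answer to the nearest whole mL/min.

Patient A: CrCl = (140 − 68) × 44.1 / (72 × 3.6) × 0.85 = 3175.2 / 259.20 × 0.85 ≈ 10.4 mL/min
Patient B: SCr = 252 / 88.4 = 2.851 mg/dL
Patient B: CrCl = (140 − 48) × 83.8 / (72 × 2.851) = 7709.6 / 205.27 ≈ 37.6 mL/min
|10.4 − 37.6| = 27.2 mL/min

27 mL/min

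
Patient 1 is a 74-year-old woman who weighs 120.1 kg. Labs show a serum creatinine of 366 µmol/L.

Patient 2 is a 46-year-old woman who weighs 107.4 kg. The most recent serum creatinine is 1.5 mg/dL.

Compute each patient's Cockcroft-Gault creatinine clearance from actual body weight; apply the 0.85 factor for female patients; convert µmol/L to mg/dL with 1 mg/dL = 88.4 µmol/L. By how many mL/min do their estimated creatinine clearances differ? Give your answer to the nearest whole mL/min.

57 mL/min

Patient 1: SCr = 366 / 88.4 = 4.14 mg/dL
Patient 1: CrCl = (140 − 74) × 120.1 / (72 × 4.14) × 0.85 = 7926.6 / 298.08 × 0.85 ≈ 22.6 mL/min
Patient 2: CrCl = (140 − 46) × 107.4 / (72 × 1.5) × 0.85 = 10095.6 / 108.00 × 0.85 ≈ 79.5 mL/min
|22.6 − 79.5| = 56.9 mL/min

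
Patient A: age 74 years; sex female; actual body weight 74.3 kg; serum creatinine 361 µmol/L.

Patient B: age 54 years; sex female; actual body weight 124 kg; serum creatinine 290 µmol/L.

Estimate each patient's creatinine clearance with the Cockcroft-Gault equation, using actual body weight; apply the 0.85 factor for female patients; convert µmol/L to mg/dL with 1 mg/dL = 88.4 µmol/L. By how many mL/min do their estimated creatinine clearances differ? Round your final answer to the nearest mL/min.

24 mL/min

Patient A: SCr = 361 / 88.4 = 4.084 mg/dL
Patient A: CrCl = (140 − 74) × 74.3 / (72 × 4.084) × 0.85 = 4903.8 / 294.05 × 0.85 ≈ 14.2 mL/min
Patient B: SCr = 290 / 88.4 = 3.281 mg/dL
Patient B: CrCl = (140 − 54) × 124 / (72 × 3.281) × 0.85 = 10664.0 / 236.23 × 0.85 ≈ 38.4 mL/min
|14.2 − 38.4| = 24.2 mL/min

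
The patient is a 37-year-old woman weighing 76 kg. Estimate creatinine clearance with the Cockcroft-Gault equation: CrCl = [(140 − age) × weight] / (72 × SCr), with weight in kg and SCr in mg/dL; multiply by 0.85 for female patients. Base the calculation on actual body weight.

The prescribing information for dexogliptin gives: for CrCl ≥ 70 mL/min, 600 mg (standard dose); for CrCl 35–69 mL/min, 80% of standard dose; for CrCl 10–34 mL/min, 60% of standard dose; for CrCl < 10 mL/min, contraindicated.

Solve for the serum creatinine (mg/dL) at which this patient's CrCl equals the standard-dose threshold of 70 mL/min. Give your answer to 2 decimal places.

Standard dose requires CrCl ≥ 70 mL/min.
Set (140 − 37) × 76 × 0.85 / (72 × SCr) = 70
SCr = (140 − 37) × 76 × 0.85 / (72 × 70) = 1.320 mg/dL

1.32 mg/dL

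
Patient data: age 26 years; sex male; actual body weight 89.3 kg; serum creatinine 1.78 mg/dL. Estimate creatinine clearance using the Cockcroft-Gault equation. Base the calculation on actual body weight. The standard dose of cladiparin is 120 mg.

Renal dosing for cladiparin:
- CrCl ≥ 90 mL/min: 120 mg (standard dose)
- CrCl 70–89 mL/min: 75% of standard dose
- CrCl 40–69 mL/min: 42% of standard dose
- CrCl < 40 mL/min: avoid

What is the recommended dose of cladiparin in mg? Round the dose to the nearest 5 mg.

90 mg

CrCl = (140 − 26) × 89.3 / (72 × 1.78) = 10180.2 / 128.16 ≈ 79.4 mL/min
CrCl ≈ 79 mL/min → bracket 70–89 mL/min.
75% of 120 mg = 90 mg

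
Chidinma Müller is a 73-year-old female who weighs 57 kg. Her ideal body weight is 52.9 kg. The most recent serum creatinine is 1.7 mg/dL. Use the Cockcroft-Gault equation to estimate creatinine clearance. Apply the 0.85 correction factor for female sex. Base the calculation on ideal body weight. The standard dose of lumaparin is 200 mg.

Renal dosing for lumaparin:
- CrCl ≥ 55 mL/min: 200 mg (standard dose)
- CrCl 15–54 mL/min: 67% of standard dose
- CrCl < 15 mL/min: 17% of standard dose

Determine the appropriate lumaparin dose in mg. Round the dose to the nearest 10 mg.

130 mg

CrCl = (140 − 73) × 52.9 / (72 × 1.7) × 0.85 = 3544.3 / 122.40 × 0.85 ≈ 24.6 mL/min
CrCl ≈ 25 mL/min → bracket 15–54 mL/min.
67% of 200 mg = 134 mg → 130 mg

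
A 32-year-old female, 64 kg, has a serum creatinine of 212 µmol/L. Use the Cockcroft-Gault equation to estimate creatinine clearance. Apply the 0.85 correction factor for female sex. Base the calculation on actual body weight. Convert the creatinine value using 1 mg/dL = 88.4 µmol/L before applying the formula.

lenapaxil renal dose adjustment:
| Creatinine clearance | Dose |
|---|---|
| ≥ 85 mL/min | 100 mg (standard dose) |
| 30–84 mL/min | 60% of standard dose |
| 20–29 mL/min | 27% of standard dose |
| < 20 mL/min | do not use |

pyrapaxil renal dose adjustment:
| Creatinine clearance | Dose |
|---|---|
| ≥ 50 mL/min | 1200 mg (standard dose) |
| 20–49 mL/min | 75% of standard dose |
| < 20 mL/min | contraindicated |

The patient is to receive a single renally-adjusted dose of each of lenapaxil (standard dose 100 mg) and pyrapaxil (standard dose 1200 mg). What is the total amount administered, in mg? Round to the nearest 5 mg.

960 mg

SCr = 212 / 88.4 = 2.398 mg/dL
CrCl = (140 − 32) × 64 / (72 × 2.398) × 0.85 = 6912.0 / 172.66 × 0.85 ≈ 34.0 mL/min
CrCl ≈ 34 mL/min.
lenapaxil: 30–84 mL/min → 60% of 100 mg = 60 mg.
pyrapaxil: 20–49 mL/min → 75% of 1200 mg = 900 mg.
Total = 60 + 900 = 960 mg.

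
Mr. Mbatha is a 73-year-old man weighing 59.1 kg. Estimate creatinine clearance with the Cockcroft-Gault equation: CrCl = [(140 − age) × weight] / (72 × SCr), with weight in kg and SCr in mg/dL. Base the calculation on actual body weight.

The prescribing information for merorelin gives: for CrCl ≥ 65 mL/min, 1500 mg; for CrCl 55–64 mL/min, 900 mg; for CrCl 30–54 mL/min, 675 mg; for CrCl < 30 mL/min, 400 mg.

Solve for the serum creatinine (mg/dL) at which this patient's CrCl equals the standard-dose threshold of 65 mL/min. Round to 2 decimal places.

Standard dose requires CrCl ≥ 65 mL/min.
Set (140 − 73) × 59.1 / (72 × SCr) = 65
SCr = (140 − 73) × 59.1 / (72 × 65) = 0.846 mg/dL

0.85 mg/dL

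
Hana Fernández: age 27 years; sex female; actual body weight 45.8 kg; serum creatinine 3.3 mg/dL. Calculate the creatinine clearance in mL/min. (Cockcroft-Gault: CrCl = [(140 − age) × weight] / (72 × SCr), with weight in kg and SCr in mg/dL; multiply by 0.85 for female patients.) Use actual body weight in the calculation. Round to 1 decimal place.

CrCl = (140 − 27) × 45.8 / (72 × 3.3) × 0.85 = 5175.4 / 237.60 × 0.85 ≈ 18.5 mL/min

18.5 mL/min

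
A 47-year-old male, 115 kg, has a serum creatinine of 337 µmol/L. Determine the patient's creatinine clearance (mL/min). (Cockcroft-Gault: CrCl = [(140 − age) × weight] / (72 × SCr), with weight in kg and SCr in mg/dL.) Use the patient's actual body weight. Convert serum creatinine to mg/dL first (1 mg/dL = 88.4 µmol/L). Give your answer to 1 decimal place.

39.0 mL/min

SCr = 337 / 88.4 = 3.812 mg/dL
CrCl = (140 − 47) × 115 / (72 × 3.812) = 10695.0 / 274.46 ≈ 39.0 mL/min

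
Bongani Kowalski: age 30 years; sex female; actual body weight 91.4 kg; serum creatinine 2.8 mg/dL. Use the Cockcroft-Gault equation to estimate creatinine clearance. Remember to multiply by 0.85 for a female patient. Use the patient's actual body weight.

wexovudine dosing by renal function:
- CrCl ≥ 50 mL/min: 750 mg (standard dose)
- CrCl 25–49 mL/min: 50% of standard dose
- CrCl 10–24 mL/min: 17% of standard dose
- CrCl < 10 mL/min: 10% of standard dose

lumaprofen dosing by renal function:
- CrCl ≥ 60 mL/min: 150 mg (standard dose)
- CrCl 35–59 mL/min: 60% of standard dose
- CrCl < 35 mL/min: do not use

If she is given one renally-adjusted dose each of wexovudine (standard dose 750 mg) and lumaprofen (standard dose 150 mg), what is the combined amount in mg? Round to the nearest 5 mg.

CrCl = (140 − 30) × 91.4 / (72 × 2.8) × 0.85 = 10054.0 / 201.60 × 0.85 ≈ 42.4 mL/min
CrCl ≈ 42 mL/min.
wexovudine: 25–49 mL/min → 50% of 750 mg = 375 mg.
lumaprofen: 35–59 mL/min → 60% of 150 mg = 90 mg.
Total = 375 + 90 = 465 mg.

465 mg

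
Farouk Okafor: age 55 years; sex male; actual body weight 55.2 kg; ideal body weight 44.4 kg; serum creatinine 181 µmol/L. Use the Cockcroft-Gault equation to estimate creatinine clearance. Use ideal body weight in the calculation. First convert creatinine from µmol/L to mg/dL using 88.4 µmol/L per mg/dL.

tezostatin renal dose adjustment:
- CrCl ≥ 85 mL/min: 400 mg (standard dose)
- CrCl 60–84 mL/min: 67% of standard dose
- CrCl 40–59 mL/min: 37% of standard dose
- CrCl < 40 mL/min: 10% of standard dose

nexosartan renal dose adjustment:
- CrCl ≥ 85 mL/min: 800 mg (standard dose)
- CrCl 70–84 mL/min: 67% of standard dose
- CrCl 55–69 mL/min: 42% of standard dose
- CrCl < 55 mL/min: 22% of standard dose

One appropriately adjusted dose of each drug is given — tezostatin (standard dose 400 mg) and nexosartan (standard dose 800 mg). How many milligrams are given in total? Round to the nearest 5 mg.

215 mg

SCr = 181 / 88.4 = 2.048 mg/dL
CrCl = (140 − 55) × 44.4 / (72 × 2.048) = 3774.0 / 147.46 ≈ 25.6 mL/min
CrCl ≈ 26 mL/min.
tezostatin: < 40 mL/min → 10% of 400 mg = 40 mg.
nexosartan: < 55 mL/min → 22% of 800 mg = 176 mg.
Total = 40 + 176 = 216 mg.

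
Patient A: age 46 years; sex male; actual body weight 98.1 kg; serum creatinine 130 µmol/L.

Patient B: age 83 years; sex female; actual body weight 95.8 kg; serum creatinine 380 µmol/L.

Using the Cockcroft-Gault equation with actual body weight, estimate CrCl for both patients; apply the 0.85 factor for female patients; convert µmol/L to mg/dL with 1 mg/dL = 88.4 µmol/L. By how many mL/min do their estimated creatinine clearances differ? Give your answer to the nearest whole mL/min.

72 mL/min

Patient A: SCr = 130 / 88.4 = 1.471 mg/dL
Patient A: CrCl = (140 − 46) × 98.1 / (72 × 1.471) = 9221.4 / 105.91 ≈ 87.1 mL/min
Patient B: SCr = 380 / 88.4 = 4.299 mg/dL
Patient B: CrCl = (140 − 83) × 95.8 / (72 × 4.299) × 0.85 = 5460.6 / 309.53 × 0.85 ≈ 15.0 mL/min
|87.1 − 15.0| = 72.1 mL/min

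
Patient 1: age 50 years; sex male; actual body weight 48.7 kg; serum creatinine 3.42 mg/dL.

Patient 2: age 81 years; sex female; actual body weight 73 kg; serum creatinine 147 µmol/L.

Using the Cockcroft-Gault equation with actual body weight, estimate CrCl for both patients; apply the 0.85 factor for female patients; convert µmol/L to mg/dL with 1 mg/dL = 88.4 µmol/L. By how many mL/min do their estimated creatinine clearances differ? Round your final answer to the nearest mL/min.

Patient 1: CrCl = (140 − 50) × 48.7 / (72 × 3.42) = 4383.0 / 246.24 ≈ 17.8 mL/min
Patient 2: SCr = 147 / 88.4 = 1.663 mg/dL
Patient 2: CrCl = (140 − 81) × 73 / (72 × 1.663) × 0.85 = 4307.0 / 119.74 × 0.85 ≈ 30.6 mL/min
|17.8 − 30.6| = 12.8 mL/min

13 mL/min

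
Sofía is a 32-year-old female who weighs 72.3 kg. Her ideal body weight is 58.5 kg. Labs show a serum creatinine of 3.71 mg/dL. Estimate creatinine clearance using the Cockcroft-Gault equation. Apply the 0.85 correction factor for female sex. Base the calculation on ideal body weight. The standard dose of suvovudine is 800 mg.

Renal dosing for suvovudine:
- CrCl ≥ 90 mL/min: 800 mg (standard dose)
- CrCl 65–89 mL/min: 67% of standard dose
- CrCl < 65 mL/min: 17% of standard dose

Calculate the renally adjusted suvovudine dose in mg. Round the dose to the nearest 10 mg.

CrCl = (140 − 32) × 58.5 / (72 × 3.71) × 0.85 = 6318.0 / 267.12 × 0.85 ≈ 20.1 mL/min
CrCl ≈ 20 mL/min → bracket < 65 mL/min.
17% of 800 mg = 136 mg → 140 mg

140 mg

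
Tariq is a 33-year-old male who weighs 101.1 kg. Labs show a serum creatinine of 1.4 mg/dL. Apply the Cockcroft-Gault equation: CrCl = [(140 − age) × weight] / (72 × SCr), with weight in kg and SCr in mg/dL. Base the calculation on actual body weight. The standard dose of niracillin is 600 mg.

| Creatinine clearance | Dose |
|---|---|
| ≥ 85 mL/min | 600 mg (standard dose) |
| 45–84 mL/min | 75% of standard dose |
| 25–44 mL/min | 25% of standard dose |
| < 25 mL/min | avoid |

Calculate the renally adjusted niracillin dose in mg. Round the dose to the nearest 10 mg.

CrCl = (140 − 33) × 101.1 / (72 × 1.4) = 10817.7 / 100.80 ≈ 107.3 mL/min
CrCl ≈ 107 mL/min → bracket ≥ 85 mL/min.
100% of 600 mg = 600 mg

600 mg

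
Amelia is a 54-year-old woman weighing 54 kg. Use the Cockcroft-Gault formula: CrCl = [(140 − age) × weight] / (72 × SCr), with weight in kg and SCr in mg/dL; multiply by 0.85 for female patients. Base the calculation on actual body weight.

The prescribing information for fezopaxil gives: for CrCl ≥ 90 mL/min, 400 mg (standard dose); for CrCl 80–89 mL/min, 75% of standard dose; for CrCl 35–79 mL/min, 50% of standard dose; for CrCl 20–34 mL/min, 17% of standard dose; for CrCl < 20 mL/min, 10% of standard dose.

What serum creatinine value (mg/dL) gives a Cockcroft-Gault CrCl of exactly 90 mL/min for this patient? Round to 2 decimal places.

Standard dose requires CrCl ≥ 90 mL/min.
Set (140 − 54) × 54 × 0.85 / (72 × SCr) = 90
SCr = (140 − 54) × 54 × 0.85 / (72 × 90) = 0.609 mg/dL

0.61 mg/dL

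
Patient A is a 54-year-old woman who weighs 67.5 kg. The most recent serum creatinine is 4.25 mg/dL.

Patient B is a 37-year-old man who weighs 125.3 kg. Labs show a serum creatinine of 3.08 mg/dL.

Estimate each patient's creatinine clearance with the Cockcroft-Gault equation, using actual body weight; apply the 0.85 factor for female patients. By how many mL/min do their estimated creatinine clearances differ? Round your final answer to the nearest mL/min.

42 mL/min

Patient A: CrCl = (140 − 54) × 67.5 / (72 × 4.25) × 0.85 = 5805.0 / 306.00 × 0.85 ≈ 16.1 mL/min
Patient B: CrCl = (140 − 37) × 125.3 / (72 × 3.08) = 12905.9 / 221.76 ≈ 58.2 mL/min
|16.1 − 58.2| = 42.1 mL/min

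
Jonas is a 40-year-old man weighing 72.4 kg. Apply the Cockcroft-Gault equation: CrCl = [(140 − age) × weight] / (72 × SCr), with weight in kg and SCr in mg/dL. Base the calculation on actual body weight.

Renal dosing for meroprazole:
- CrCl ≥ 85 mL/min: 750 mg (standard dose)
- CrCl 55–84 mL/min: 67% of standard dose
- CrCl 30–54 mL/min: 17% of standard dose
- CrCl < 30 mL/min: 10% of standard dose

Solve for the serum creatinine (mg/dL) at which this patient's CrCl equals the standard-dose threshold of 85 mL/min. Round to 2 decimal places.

Standard dose requires CrCl ≥ 85 mL/min.
Set (140 − 40) × 72.4 / (72 × SCr) = 85
SCr = (140 − 40) × 72.4 / (72 × 85) = 1.183 mg/dL

1.18 mg/dL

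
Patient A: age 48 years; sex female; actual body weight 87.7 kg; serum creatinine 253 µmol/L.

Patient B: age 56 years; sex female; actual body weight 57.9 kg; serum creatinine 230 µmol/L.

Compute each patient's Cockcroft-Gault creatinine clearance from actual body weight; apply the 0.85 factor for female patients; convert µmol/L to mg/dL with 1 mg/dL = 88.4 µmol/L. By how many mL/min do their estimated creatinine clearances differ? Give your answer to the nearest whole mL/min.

11 mL/min

Patient A: SCr = 253 / 88.4 = 2.862 mg/dL
Patient A: CrCl = (140 − 48) × 87.7 / (72 × 2.862) × 0.85 = 8068.4 / 206.06 × 0.85 ≈ 33.3 mL/min
Patient B: SCr = 230 / 88.4 = 2.602 mg/dL
Patient B: CrCl = (140 − 56) × 57.9 / (72 × 2.602) × 0.85 = 4863.6 / 187.34 × 0.85 ≈ 22.1 mL/min
|33.3 − 22.1| = 11.2 mL/min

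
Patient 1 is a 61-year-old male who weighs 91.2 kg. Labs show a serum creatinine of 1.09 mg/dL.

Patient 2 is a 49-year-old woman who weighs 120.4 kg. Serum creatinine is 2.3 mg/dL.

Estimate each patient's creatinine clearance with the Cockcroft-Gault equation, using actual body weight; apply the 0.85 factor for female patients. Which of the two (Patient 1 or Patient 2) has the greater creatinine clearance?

Patient 1: CrCl = (140 − 61) × 91.2 / (72 × 1.09) = 7204.8 / 78.48 ≈ 91.8 mL/min
Patient 2: CrCl = (140 − 49) × 120.4 / (72 × 2.3) × 0.85 = 10956.4 / 165.60 × 0.85 ≈ 56.2 mL/min
91.8 vs 56.2 mL/min → Patient 1 is higher.

Patient 1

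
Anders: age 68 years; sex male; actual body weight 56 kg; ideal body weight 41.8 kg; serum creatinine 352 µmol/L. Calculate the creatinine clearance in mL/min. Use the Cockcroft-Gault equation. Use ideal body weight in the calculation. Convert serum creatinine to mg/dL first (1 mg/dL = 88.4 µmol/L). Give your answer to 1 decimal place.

10.5 mL/min

SCr = 352 / 88.4 = 3.982 mg/dL
CrCl = (140 − 68) × 41.8 / (72 × 3.982) = 3009.6 / 286.70 ≈ 10.5 mL/min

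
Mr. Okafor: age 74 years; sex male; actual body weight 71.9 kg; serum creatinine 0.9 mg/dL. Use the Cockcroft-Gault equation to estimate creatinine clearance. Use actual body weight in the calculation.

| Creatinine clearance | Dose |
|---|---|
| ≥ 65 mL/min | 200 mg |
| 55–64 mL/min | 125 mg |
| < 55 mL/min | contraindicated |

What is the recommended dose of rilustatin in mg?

CrCl = (140 − 74) × 71.9 / (72 × 0.9) = 4745.4 / 64.80 ≈ 73.2 mL/min
CrCl ≈ 73 mL/min → bracket ≥ 65 mL/min.
Dose for this bracket: 200 mg.

200 mg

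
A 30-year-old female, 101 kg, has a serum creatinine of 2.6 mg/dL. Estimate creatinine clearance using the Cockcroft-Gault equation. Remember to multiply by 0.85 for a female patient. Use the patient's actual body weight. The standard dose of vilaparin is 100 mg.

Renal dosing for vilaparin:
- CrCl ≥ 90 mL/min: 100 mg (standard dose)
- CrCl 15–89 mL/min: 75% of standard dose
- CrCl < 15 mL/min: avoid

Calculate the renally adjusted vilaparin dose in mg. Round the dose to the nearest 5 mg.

CrCl = (140 − 30) × 101 / (72 × 2.6) × 0.85 = 11110.0 / 187.20 × 0.85 ≈ 50.4 mL/min
CrCl ≈ 50 mL/min → bracket 15–89 mL/min.
75% of 100 mg = 75 mg

75 mg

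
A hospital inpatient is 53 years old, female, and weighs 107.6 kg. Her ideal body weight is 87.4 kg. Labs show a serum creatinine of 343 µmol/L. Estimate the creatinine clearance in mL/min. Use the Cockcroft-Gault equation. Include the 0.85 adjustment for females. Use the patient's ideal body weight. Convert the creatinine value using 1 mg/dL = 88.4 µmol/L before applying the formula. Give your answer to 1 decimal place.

SCr = 343 / 88.4 = 3.88 mg/dL
CrCl = (140 − 53) × 87.4 / (72 × 3.88) × 0.85 = 7603.8 / 279.36 × 0.85 ≈ 23.1 mL/min

23.1 mL/min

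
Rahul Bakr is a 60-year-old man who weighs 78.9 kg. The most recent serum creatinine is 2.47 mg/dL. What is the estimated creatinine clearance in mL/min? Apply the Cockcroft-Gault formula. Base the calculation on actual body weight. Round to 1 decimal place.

35.5 mL/min

CrCl = (140 − 60) × 78.9 / (72 × 2.47) = 6312.0 / 177.84 ≈ 35.5 mL/min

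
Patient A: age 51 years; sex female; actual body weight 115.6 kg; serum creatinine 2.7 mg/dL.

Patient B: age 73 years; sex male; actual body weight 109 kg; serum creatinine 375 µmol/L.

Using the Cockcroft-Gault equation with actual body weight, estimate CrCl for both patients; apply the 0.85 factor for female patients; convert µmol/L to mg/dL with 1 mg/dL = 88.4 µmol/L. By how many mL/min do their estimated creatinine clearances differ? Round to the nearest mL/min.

Patient A: CrCl = (140 − 51) × 115.6 / (72 × 2.7) × 0.85 = 10288.4 / 194.40 × 0.85 ≈ 45.0 mL/min
Patient B: SCr = 375 / 88.4 = 4.242 mg/dL
Patient B: CrCl = (140 − 73) × 109 / (72 × 4.242) = 7303.0 / 305.42 ≈ 23.9 mL/min
|45.0 − 23.9| = 21.1 mL/min

21 mL/min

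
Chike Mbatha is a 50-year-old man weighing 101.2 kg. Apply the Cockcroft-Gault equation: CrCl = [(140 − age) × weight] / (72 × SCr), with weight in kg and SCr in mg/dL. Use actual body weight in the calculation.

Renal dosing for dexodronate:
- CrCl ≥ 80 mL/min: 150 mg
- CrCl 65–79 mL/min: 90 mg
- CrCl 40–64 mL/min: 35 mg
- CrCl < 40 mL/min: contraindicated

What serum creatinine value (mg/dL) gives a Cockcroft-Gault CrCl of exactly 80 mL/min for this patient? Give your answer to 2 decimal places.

Standard dose requires CrCl ≥ 80 mL/min.
Set (140 − 50) × 101.2 / (72 × SCr) = 80
SCr = (140 − 50) × 101.2 / (72 × 80) = 1.581 mg/dL

1.58 mg/dL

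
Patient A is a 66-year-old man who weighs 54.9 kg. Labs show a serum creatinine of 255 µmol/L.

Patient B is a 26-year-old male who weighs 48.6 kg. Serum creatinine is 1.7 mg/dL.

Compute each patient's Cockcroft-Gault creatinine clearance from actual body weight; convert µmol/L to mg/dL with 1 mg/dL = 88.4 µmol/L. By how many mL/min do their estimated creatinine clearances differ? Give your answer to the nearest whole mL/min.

Patient A: SCr = 255 / 88.4 = 2.885 mg/dL
Patient A: CrCl = (140 − 66) × 54.9 / (72 × 2.885) = 4062.6 / 207.72 ≈ 19.6 mL/min
Patient B: CrCl = (140 − 26) × 48.6 / (72 × 1.7) = 5540.4 / 122.40 ≈ 45.3 mL/min
|19.6 − 45.3| = 25.7 mL/min

26 mL/min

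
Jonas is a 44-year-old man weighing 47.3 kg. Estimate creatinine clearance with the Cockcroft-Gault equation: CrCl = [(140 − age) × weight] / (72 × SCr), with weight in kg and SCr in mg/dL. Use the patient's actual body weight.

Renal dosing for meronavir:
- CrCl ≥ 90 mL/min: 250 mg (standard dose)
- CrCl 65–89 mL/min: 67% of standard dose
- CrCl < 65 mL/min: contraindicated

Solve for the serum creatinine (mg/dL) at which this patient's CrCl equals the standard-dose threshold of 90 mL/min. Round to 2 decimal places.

0.70 mg/dL

Standard dose requires CrCl ≥ 90 mL/min.
Set (140 − 44) × 47.3 / (72 × SCr) = 90
SCr = (140 − 44) × 47.3 / (72 × 90) = 0.701 mg/dL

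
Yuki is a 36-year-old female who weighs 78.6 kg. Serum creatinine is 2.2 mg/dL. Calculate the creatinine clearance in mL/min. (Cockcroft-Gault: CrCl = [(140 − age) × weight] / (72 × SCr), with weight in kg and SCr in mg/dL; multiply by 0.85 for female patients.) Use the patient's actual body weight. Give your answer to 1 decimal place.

CrCl = (140 − 36) × 78.6 / (72 × 2.2) × 0.85 = 8174.4 / 158.40 × 0.85 ≈ 43.9 mL/min

43.9 mL/min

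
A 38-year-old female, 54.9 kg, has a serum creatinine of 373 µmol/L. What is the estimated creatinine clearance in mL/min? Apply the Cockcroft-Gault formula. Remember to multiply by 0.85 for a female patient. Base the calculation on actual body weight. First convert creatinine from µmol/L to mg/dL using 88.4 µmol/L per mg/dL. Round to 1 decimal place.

15.7 mL/min

SCr = 373 / 88.4 = 4.219 mg/dL
CrCl = (140 − 38) × 54.9 / (72 × 4.219) × 0.85 = 5599.8 / 303.77 × 0.85 ≈ 15.7 mL/min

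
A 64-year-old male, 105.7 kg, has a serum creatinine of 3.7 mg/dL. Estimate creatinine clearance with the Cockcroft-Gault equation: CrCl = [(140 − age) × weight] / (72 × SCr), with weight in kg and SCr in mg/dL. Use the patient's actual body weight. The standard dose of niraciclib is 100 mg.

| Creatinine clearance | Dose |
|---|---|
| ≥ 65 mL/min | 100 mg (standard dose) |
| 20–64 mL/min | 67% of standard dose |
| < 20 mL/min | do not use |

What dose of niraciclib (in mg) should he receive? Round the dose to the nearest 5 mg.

CrCl = (140 − 64) × 105.7 / (72 × 3.7) = 8033.2 / 266.40 ≈ 30.2 mL/min
CrCl ≈ 30 mL/min → bracket 20–64 mL/min.
67% of 100 mg = 67 mg → 65 mg

65 mg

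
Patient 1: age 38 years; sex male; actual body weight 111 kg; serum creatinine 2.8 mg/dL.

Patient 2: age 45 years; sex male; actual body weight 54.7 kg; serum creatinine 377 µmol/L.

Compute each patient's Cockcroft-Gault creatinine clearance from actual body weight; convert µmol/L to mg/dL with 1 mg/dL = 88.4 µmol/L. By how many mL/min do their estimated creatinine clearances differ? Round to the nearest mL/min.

39 mL/min

Patient 1: CrCl = (140 − 38) × 111 / (72 × 2.8) = 11322.0 / 201.60 ≈ 56.2 mL/min
Patient 2: SCr = 377 / 88.4 = 4.265 mg/dL
Patient 2: CrCl = (140 − 45) × 54.7 / (72 × 4.265) = 5196.5 / 307.08 ≈ 16.9 mL/min
|56.2 − 16.9| = 39.3 mL/min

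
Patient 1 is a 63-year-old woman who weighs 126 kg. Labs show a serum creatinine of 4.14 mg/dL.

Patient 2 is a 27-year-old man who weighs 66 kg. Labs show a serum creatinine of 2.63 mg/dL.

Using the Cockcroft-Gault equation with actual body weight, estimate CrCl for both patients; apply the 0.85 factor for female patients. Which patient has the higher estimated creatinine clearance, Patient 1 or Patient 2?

Patient 2

Patient 1: CrCl = (140 − 63) × 126 / (72 × 4.14) × 0.85 = 9702.0 / 298.08 × 0.85 ≈ 27.7 mL/min
Patient 2: CrCl = (140 − 27) × 66 / (72 × 2.63) = 7458.0 / 189.36 ≈ 39.4 mL/min
27.7 vs 39.4 mL/min → Patient 2 is higher.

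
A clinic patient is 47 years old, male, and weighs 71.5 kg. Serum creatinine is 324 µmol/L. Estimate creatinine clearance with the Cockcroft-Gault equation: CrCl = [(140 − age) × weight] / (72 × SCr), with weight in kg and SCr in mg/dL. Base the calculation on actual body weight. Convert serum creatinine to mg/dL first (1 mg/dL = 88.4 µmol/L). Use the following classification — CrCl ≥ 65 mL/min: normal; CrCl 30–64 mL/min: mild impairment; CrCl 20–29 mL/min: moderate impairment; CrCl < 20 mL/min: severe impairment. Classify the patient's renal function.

SCr = 324 / 88.4 = 3.665 mg/dL
CrCl = (140 − 47) × 71.5 / (72 × 3.665) = 6649.5 / 263.88 ≈ 25.2 mL/min
25 mL/min falls in the 'moderate impairment' range.

moderate impairment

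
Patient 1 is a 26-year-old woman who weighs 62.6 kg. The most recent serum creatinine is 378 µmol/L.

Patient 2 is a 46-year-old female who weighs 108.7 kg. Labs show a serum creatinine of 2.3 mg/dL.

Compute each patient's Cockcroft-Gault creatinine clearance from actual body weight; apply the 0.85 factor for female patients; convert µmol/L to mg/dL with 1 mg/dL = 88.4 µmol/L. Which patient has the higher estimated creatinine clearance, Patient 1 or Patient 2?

Patient 2

Patient 1: SCr = 378 / 88.4 = 4.276 mg/dL
Patient 1: CrCl = (140 − 26) × 62.6 / (72 × 4.276) × 0.85 = 7136.4 / 307.87 × 0.85 ≈ 19.7 mL/min
Patient 2: CrCl = (140 − 46) × 108.7 / (72 × 2.3) × 0.85 = 10217.8 / 165.60 × 0.85 ≈ 52.4 mL/min
19.7 vs 52.4 mL/min → Patient 2 is higher.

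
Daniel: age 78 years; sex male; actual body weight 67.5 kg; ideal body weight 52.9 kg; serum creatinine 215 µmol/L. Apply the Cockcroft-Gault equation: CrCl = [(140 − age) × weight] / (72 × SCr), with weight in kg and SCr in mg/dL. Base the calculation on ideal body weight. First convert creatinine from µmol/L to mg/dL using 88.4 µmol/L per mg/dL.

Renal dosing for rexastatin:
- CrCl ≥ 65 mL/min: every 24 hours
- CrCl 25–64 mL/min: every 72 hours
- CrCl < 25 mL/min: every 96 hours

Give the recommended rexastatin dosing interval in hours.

every 96 hours

SCr = 215 / 88.4 = 2.432 mg/dL
CrCl = (140 − 78) × 52.9 / (72 × 2.432) = 3279.8 / 175.10 ≈ 18.7 mL/min
CrCl ≈ 19 mL/min → bracket < 25 mL/min → every 96 hours.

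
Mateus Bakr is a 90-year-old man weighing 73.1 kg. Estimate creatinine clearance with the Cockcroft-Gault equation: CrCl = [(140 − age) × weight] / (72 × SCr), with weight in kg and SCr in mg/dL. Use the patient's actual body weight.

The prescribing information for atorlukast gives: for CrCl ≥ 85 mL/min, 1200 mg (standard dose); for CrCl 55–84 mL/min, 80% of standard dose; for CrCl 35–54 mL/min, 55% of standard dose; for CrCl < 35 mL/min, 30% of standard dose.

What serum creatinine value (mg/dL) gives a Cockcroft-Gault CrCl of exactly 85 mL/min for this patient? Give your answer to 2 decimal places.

Standard dose requires CrCl ≥ 85 mL/min.
Set (140 − 90) × 73.1 / (72 × SCr) = 85
SCr = (140 − 90) × 73.1 / (72 × 85) = 0.597 mg/dL

0.60 mg/dL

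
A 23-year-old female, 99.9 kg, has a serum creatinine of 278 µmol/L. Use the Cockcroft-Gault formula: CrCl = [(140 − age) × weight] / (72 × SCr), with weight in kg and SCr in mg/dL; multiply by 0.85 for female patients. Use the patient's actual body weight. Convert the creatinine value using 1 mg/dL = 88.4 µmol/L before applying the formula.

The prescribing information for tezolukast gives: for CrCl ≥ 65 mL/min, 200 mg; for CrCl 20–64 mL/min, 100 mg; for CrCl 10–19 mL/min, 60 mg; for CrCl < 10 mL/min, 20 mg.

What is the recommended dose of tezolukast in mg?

100 mg

SCr = 278 / 88.4 = 3.145 mg/dL
CrCl = (140 − 23) × 99.9 / (72 × 3.145) × 0.85 = 11688.3 / 226.44 × 0.85 ≈ 43.9 mL/min
CrCl ≈ 44 mL/min → bracket 20–64 mL/min.
Dose for this bracket: 100 mg.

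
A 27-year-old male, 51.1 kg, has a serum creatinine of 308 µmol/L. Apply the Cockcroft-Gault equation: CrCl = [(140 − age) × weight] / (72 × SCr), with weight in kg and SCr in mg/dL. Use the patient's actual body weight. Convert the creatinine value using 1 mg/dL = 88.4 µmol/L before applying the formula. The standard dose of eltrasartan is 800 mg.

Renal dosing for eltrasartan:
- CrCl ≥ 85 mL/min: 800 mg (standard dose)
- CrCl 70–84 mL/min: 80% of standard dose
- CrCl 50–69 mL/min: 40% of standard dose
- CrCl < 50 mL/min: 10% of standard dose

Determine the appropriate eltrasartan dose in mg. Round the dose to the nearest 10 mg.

80 mg

SCr = 308 / 88.4 = 3.484 mg/dL
CrCl = (140 − 27) × 51.1 / (72 × 3.484) = 5774.3 / 250.85 ≈ 23.0 mL/min
CrCl ≈ 23 mL/min → bracket < 50 mL/min.
10% of 800 mg = 80 mg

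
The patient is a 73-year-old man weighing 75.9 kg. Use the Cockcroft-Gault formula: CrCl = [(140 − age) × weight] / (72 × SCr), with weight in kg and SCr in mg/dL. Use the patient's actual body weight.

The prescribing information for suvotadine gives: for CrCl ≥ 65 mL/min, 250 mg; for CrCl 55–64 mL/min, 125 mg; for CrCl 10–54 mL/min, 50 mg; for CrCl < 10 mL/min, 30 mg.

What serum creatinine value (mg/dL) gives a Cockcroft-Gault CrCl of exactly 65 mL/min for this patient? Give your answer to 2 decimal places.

1.09 mg/dL

Standard dose requires CrCl ≥ 65 mL/min.
Set (140 − 73) × 75.9 / (72 × SCr) = 65
SCr = (140 − 73) × 75.9 / (72 × 65) = 1.087 mg/dL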